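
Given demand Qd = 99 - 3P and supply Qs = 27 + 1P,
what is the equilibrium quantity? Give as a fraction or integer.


First find equilibrium price:
99 - 3P = 27 + 1P
P* = 72/4 = 18
Then substitute into demand:
Q* = 99 - 3 * 18 = 45

45


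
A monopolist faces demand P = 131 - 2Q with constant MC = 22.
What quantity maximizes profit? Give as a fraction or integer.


TR = P*Q = (131 - 2Q)Q = 131Q - 2Q^2
MR = dTR/dQ = 131 - 4Q
Set MR = MC:
131 - 4Q = 22
109 = 4Q
Q* = 109/4 = 109/4

109/4


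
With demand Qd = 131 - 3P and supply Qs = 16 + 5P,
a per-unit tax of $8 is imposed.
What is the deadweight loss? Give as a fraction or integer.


Pre-tax equilibrium quantity: Q* = 703/8
Post-tax equilibrium quantity: Q_tax = 583/8
Reduction in quantity: Q* - Q_tax = 15
DWL = (1/2) * tax * (Q* - Q_tax)
DWL = (1/2) * 8 * 15 = 60

60


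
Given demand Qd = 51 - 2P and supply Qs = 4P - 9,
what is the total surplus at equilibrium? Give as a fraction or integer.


Find equilibrium: 51 - 2P = 4P - 9
51 + 9 = 6P
P* = 60/6 = 10
Q* = 4*10 - 9 = 31
Inverse demand: P = 51/2 - Q/2, so P_max = 51/2
Inverse supply: P = 9/4 + Q/4, so P_min = 9/4
CS = (1/2) * 31 * (51/2 - 10) = 961/4
PS = (1/2) * 31 * (10 - 9/4) = 961/8
TS = CS + PS = 961/4 + 961/8 = 2883/8

2883/8


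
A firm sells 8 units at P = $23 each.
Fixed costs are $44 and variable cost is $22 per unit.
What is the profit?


Total Revenue = P * Q = 23 * 8 = $184
Total Cost = FC + VC*Q = 44 + 22*8 = $220
Profit = TR - TC = 184 - 220 = $-36

$-36


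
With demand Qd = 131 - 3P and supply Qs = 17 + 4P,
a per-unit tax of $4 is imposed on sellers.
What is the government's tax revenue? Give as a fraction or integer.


With tax on sellers, new supply: Qs' = 17 + 4(P - 4)
= 1 + 4P
New equilibrium quantity:
Q_new = 527/7
Tax revenue = tax * Q_new = 4 * 527/7 = 2108/7

2108/7


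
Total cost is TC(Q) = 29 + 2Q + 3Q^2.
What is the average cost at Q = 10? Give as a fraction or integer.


TC(10) = 29 + 2*10 + 3*10^2
TC(10) = 29 + 20 + 300 = 349
AC = TC/Q = 349/10 = 349/10

349/10


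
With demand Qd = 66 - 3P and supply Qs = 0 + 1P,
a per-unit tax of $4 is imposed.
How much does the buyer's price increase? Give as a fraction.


With a per-unit tax, the buyer's price increase depends on relative slopes.
Supply slope: d = 1, Demand slope: b = 3
Buyer's price increase = d * tax / (b + d)
= 1 * 4 / (3 + 1)
= 4 / 4 = 1

1


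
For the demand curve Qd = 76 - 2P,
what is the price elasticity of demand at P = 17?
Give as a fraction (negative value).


dQ/dP = -2
At P = 17: Q = 76 - 2*17 = 42
E = (dQ/dP)(P/Q) = (-2)(17/42) = -17/21

-17/21


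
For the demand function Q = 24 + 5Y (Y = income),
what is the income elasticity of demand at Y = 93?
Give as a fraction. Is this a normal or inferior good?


dQ/dY = 5
At Y = 93: Q = 24 + 5*93 = 489
Ey = (dQ/dY)(Y/Q) = 5 * 93 / 489 = 155/163
Since Ey > 0, this is a normal good.

155/163 (normal good)


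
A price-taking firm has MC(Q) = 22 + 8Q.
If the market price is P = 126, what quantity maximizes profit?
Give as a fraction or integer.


In perfect competition, profit is maximized where P = MC.
126 = 22 + 8Q
104 = 8Q
Q* = 104/8 = 13

13


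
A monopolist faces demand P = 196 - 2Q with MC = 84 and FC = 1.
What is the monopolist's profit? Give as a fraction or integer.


MR = MC: 196 - 4Q = 84
Q* = 28
P* = 196 - 2*28 = 140
Profit = (P* - MC)*Q* - FC
= (140 - 84)*28 - 1
= 56*28 - 1
= 1568 - 1 = 1567

1567


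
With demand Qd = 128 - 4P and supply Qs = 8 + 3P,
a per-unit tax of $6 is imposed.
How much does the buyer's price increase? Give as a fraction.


With a per-unit tax, the buyer's price increase depends on relative slopes.
Supply slope: d = 3, Demand slope: b = 4
Buyer's price increase = d * tax / (b + d)
= 3 * 6 / (4 + 3)
= 18 / 7 = 18/7

18/7


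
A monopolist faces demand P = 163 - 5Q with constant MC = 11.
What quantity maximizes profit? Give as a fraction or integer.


TR = P*Q = (163 - 5Q)Q = 163Q - 5Q^2
MR = dTR/dQ = 163 - 10Q
Set MR = MC:
163 - 10Q = 11
152 = 10Q
Q* = 152/10 = 76/5

76/5


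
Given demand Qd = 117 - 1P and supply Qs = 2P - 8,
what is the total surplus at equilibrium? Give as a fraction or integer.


Find equilibrium: 117 - 1P = 2P - 8
117 + 8 = 3P
P* = 125/3 = 125/3
Q* = 2*125/3 - 8 = 226/3
Inverse demand: P = 117 - Q/1, so P_max = 117
Inverse supply: P = 4 + Q/2, so P_min = 4
CS = (1/2) * 226/3 * (117 - 125/3) = 25538/9
PS = (1/2) * 226/3 * (125/3 - 4) = 12769/9
TS = CS + PS = 25538/9 + 12769/9 = 12769/3

12769/3


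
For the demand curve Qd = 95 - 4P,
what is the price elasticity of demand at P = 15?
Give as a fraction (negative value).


dQ/dP = -4
At P = 15: Q = 95 - 4*15 = 35
E = (dQ/dP)(P/Q) = (-4)(15/35) = -12/7

-12/7


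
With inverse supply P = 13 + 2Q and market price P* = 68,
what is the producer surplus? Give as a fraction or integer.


Minimum supply price (at Q=0): P_min = 13
Quantity supplied at P* = 68:
Q* = (68 - 13)/2 = 55/2
PS = (1/2) * Q* * (P* - P_min)
PS = (1/2) * 55/2 * (68 - 13)
PS = (1/2) * 55/2 * 55 = 3025/4

3025/4


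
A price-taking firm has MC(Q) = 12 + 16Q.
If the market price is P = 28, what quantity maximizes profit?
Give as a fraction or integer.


In perfect competition, profit is maximized where P = MC.
28 = 12 + 16Q
16 = 16Q
Q* = 16/16 = 1

1


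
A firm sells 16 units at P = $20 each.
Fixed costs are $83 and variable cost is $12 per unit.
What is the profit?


Total Revenue = P * Q = 20 * 16 = $320
Total Cost = FC + VC*Q = 83 + 12*16 = $275
Profit = TR - TC = 320 - 275 = $45

$45


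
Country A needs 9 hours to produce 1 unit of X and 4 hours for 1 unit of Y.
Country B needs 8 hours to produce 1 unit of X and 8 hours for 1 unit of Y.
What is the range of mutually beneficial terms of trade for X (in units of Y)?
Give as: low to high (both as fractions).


Opportunity cost of X for Country A = hours_X / hours_Y = 9/4 = 9/4 units of Y
Opportunity cost of X for Country B = hours_X / hours_Y = 8/8 = 1 units of Y
Terms of trade must be between the two opportunity costs.
Range: 1 to 9/4

1 to 9/4


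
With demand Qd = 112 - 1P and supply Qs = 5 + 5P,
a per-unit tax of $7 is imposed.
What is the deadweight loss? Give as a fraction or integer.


Pre-tax equilibrium quantity: Q* = 565/6
Post-tax equilibrium quantity: Q_tax = 265/3
Reduction in quantity: Q* - Q_tax = 35/6
DWL = (1/2) * tax * (Q* - Q_tax)
DWL = (1/2) * 7 * 35/6 = 245/12

245/12


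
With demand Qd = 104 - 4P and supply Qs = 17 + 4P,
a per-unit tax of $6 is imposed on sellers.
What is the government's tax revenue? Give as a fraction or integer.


With tax on sellers, new supply: Qs' = 17 + 4(P - 6)
= 4P - 7
New equilibrium quantity:
Q_new = 97/2
Tax revenue = tax * Q_new = 6 * 97/2 = 291

291


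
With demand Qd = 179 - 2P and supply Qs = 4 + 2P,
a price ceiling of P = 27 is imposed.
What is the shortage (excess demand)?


At P = 27:
Qd = 179 - 2*27 = 125
Qs = 4 + 2*27 = 58
Shortage = Qd - Qs = 125 - 58 = 67

67


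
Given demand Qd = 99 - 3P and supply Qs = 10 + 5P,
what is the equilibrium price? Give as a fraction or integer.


At equilibrium, Qd = Qs.
99 - 3P = 10 + 5P
99 - 10 = 3P + 5P
89 = 8P
P* = 89/8 = 89/8

89/8


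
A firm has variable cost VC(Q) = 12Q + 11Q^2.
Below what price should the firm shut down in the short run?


AVC(Q) = VC(Q)/Q = 12 + 11Q
AVC is increasing in Q, so minimum AVC is at Q -> 0+.
Min AVC = 12
The firm should shut down if P < 12.

12


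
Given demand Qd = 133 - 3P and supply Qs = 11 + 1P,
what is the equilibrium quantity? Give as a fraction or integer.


First find equilibrium price:
133 - 3P = 11 + 1P
P* = 122/4 = 61/2
Then substitute into demand:
Q* = 133 - 3 * 61/2 = 83/2

83/2


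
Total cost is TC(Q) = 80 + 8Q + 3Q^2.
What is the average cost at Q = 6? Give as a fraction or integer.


TC(6) = 80 + 8*6 + 3*6^2
TC(6) = 80 + 48 + 108 = 236
AC = TC/Q = 236/6 = 118/3

118/3


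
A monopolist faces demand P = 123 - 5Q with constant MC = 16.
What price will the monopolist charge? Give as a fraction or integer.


MR = 123 - 10Q
Set MR = MC: 123 - 10Q = 16
Q* = 107/10
Substitute into demand:
P* = 123 - 5*107/10 = 139/2

139/2


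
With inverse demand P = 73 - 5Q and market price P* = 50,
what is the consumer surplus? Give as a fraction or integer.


Maximum willingness to pay (at Q=0): P_max = 73
Quantity demanded at P* = 50:
Q* = (73 - 50)/5 = 23/5
CS = (1/2) * Q* * (P_max - P*)
CS = (1/2) * 23/5 * (73 - 50)
CS = (1/2) * 23/5 * 23 = 529/10

529/10


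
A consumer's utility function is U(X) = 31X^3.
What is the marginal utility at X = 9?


MU = dU/dX = 31*3*X^(3-1)
MU = 93*X^2
At X = 9:
MU = 93 * 9^2
MU = 93 * 81 = 7533

7533


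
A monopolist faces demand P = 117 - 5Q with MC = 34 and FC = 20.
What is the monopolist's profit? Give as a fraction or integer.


MR = MC: 117 - 10Q = 34
Q* = 83/10
P* = 117 - 5*83/10 = 151/2
Profit = (P* - MC)*Q* - FC
= (151/2 - 34)*83/10 - 20
= 83/2*83/10 - 20
= 6889/20 - 20 = 6489/20

6489/20


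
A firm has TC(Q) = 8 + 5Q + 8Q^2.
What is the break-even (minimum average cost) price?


AC(Q) = 8/Q + 5 + 8Q
To minimize: dAC/dQ = -8/Q^2 + 8 = 0
Q^2 = 8/8 = 1
Q* = 1
Min AC = 8/1 + 5 + 8*1
Min AC = 8 + 5 + 8 = 21

21


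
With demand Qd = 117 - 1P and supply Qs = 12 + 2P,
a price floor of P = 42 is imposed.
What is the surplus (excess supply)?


At P = 42:
Qd = 117 - 1*42 = 75
Qs = 12 + 2*42 = 96
Surplus = Qs - Qd = 96 - 75 = 21

21


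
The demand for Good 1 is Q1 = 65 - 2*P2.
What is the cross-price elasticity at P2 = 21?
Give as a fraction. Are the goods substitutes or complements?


dQ1/dP2 = -2
At P2 = 21: Q1 = 65 - 2*21 = 23
Exy = (dQ1/dP2)(P2/Q1) = -2 * 21 / 23 = -42/23
Since Exy < 0, the goods are complements.

-42/23 (complements)


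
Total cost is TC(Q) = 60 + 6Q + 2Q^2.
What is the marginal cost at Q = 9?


MC = dTC/dQ = 6 + 2*2*Q
At Q = 9:
MC = 6 + 4*9
MC = 6 + 36 = 42

42


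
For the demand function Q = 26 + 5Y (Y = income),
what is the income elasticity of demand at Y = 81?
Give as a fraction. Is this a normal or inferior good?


dQ/dY = 5
At Y = 81: Q = 26 + 5*81 = 431
Ey = (dQ/dY)(Y/Q) = 5 * 81 / 431 = 405/431
Since Ey > 0, this is a normal good.

405/431 (normal good)


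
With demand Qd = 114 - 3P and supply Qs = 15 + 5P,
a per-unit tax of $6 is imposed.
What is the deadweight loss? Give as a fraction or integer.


Pre-tax equilibrium quantity: Q* = 615/8
Post-tax equilibrium quantity: Q_tax = 525/8
Reduction in quantity: Q* - Q_tax = 45/4
DWL = (1/2) * tax * (Q* - Q_tax)
DWL = (1/2) * 6 * 45/4 = 135/4

135/4


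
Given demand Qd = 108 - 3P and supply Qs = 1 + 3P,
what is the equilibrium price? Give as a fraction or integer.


At equilibrium, Qd = Qs.
108 - 3P = 1 + 3P
108 - 1 = 3P + 3P
107 = 6P
P* = 107/6 = 107/6

107/6


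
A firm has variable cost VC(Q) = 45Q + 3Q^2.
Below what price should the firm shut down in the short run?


AVC(Q) = VC(Q)/Q = 45 + 3Q
AVC is increasing in Q, so minimum AVC is at Q -> 0+.
Min AVC = 45
The firm should shut down if P < 45.

45


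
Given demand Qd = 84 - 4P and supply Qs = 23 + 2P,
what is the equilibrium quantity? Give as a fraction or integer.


First find equilibrium price:
84 - 4P = 23 + 2P
P* = 61/6 = 61/6
Then substitute into demand:
Q* = 84 - 4 * 61/6 = 130/3

130/3


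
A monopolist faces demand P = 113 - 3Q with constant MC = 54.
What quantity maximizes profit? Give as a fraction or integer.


TR = P*Q = (113 - 3Q)Q = 113Q - 3Q^2
MR = dTR/dQ = 113 - 6Q
Set MR = MC:
113 - 6Q = 54
59 = 6Q
Q* = 59/6 = 59/6

59/6


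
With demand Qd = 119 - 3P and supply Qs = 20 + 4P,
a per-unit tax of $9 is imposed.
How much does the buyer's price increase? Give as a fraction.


With a per-unit tax, the buyer's price increase depends on relative slopes.
Supply slope: d = 4, Demand slope: b = 3
Buyer's price increase = d * tax / (b + d)
= 4 * 9 / (3 + 4)
= 36 / 7 = 36/7

36/7


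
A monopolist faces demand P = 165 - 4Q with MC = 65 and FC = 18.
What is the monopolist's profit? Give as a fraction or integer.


MR = MC: 165 - 8Q = 65
Q* = 25/2
P* = 165 - 4*25/2 = 115
Profit = (P* - MC)*Q* - FC
= (115 - 65)*25/2 - 18
= 50*25/2 - 18
= 625 - 18 = 607

607


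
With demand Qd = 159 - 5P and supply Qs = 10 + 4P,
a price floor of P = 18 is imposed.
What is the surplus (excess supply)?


At P = 18:
Qd = 159 - 5*18 = 69
Qs = 10 + 4*18 = 82
Surplus = Qs - Qd = 82 - 69 = 13

13


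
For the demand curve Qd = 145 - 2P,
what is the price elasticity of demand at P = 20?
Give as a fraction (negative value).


dQ/dP = -2
At P = 20: Q = 145 - 2*20 = 105
E = (dQ/dP)(P/Q) = (-2)(20/105) = -8/21

-8/21


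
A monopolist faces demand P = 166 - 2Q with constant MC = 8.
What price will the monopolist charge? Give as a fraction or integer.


MR = 166 - 4Q
Set MR = MC: 166 - 4Q = 8
Q* = 79/2
Substitute into demand:
P* = 166 - 2*79/2 = 87

87


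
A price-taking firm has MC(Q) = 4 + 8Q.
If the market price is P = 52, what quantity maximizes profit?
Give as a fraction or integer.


In perfect competition, profit is maximized where P = MC.
52 = 4 + 8Q
48 = 8Q
Q* = 48/8 = 6

6


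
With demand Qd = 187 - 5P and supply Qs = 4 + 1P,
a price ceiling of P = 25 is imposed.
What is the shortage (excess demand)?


At P = 25:
Qd = 187 - 5*25 = 62
Qs = 4 + 1*25 = 29
Shortage = Qd - Qs = 62 - 29 = 33

33


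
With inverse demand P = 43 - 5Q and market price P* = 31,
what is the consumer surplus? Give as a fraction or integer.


Maximum willingness to pay (at Q=0): P_max = 43
Quantity demanded at P* = 31:
Q* = (43 - 31)/5 = 12/5
CS = (1/2) * Q* * (P_max - P*)
CS = (1/2) * 12/5 * (43 - 31)
CS = (1/2) * 12/5 * 12 = 72/5

72/5


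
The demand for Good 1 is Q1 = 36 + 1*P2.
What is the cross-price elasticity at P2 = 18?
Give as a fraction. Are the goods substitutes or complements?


dQ1/dP2 = 1
At P2 = 18: Q1 = 36 + 1*18 = 54
Exy = (dQ1/dP2)(P2/Q1) = 1 * 18 / 54 = 1/3
Since Exy > 0, the goods are substitutes.

1/3 (substitutes)


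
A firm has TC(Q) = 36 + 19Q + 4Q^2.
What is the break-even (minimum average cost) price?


AC(Q) = 36/Q + 19 + 4Q
To minimize: dAC/dQ = -36/Q^2 + 4 = 0
Q^2 = 36/4 = 9
Q* = 3
Min AC = 36/3 + 19 + 4*3
Min AC = 12 + 19 + 12 = 43

43


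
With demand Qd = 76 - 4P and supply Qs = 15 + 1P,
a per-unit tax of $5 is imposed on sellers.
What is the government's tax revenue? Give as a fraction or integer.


With tax on sellers, new supply: Qs' = 15 + 1(P - 5)
= 10 + 1P
New equilibrium quantity:
Q_new = 116/5
Tax revenue = tax * Q_new = 5 * 116/5 = 116

116


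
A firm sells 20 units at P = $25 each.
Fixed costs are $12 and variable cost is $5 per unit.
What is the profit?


Total Revenue = P * Q = 25 * 20 = $500
Total Cost = FC + VC*Q = 12 + 5*20 = $112
Profit = TR - TC = 500 - 112 = $388

$388


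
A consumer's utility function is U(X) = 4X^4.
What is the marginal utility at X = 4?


MU = dU/dX = 4*4*X^(4-1)
MU = 16*X^3
At X = 4:
MU = 16 * 4^3
MU = 16 * 64 = 1024

1024


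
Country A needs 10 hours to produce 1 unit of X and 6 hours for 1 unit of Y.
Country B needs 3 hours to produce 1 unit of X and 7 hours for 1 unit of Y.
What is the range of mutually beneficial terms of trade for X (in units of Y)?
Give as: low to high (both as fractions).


Opportunity cost of X for Country A = hours_X / hours_Y = 10/6 = 5/3 units of Y
Opportunity cost of X for Country B = hours_X / hours_Y = 3/7 = 3/7 units of Y
Terms of trade must be between the two opportunity costs.
Range: 3/7 to 5/3

3/7 to 5/3


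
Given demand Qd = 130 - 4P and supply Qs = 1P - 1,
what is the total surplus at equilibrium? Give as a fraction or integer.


Find equilibrium: 130 - 4P = 1P - 1
130 + 1 = 5P
P* = 131/5 = 131/5
Q* = 1*131/5 - 1 = 126/5
Inverse demand: P = 65/2 - Q/4, so P_max = 65/2
Inverse supply: P = 1 + Q/1, so P_min = 1
CS = (1/2) * 126/5 * (65/2 - 131/5) = 3969/50
PS = (1/2) * 126/5 * (131/5 - 1) = 7938/25
TS = CS + PS = 3969/50 + 7938/25 = 3969/10

3969/10


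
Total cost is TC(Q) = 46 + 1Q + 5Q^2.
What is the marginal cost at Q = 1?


MC = dTC/dQ = 1 + 2*5*Q
At Q = 1:
MC = 1 + 10*1
MC = 1 + 10 = 11

11


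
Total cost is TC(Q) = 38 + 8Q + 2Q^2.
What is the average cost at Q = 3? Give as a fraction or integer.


TC(3) = 38 + 8*3 + 2*3^2
TC(3) = 38 + 24 + 18 = 80
AC = TC/Q = 80/3 = 80/3

80/3


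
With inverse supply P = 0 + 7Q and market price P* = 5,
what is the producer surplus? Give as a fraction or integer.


Minimum supply price (at Q=0): P_min = 0
Quantity supplied at P* = 5:
Q* = (5 - 0)/7 = 5/7
PS = (1/2) * Q* * (P* - P_min)
PS = (1/2) * 5/7 * (5 - 0)
PS = (1/2) * 5/7 * 5 = 25/14

25/14


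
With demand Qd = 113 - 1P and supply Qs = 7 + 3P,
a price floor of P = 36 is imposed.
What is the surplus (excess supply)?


At P = 36:
Qd = 113 - 1*36 = 77
Qs = 7 + 3*36 = 115
Surplus = Qs - Qd = 115 - 77 = 38

38


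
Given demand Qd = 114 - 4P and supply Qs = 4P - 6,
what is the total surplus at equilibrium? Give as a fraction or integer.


Find equilibrium: 114 - 4P = 4P - 6
114 + 6 = 8P
P* = 120/8 = 15
Q* = 4*15 - 6 = 54
Inverse demand: P = 57/2 - Q/4, so P_max = 57/2
Inverse supply: P = 3/2 + Q/4, so P_min = 3/2
CS = (1/2) * 54 * (57/2 - 15) = 729/2
PS = (1/2) * 54 * (15 - 3/2) = 729/2
TS = CS + PS = 729/2 + 729/2 = 729

729


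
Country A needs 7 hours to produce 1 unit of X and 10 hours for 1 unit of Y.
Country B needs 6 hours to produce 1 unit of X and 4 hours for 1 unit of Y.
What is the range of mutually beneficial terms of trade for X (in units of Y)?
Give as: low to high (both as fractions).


Opportunity cost of X for Country A = hours_X / hours_Y = 7/10 = 7/10 units of Y
Opportunity cost of X for Country B = hours_X / hours_Y = 6/4 = 3/2 units of Y
Terms of trade must be between the two opportunity costs.
Range: 7/10 to 3/2

7/10 to 3/2


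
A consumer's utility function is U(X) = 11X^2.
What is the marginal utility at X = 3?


MU = dU/dX = 11*2*X^(2-1)
MU = 22*X^1
At X = 3:
MU = 22 * 3^1
MU = 22 * 3 = 66

66


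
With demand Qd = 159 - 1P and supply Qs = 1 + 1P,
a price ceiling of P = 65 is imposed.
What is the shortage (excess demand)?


At P = 65:
Qd = 159 - 1*65 = 94
Qs = 1 + 1*65 = 66
Shortage = Qd - Qs = 94 - 66 = 28

28


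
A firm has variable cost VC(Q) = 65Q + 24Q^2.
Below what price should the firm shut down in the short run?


AVC(Q) = VC(Q)/Q = 65 + 24Q
AVC is increasing in Q, so minimum AVC is at Q -> 0+.
Min AVC = 65
The firm should shut down if P < 65.

65


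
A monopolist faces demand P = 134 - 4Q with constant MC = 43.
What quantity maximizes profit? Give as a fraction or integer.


TR = P*Q = (134 - 4Q)Q = 134Q - 4Q^2
MR = dTR/dQ = 134 - 8Q
Set MR = MC:
134 - 8Q = 43
91 = 8Q
Q* = 91/8 = 91/8

91/8


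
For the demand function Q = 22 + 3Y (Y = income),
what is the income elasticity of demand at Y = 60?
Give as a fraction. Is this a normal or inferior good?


dQ/dY = 3
At Y = 60: Q = 22 + 3*60 = 202
Ey = (dQ/dY)(Y/Q) = 3 * 60 / 202 = 90/101
Since Ey > 0, this is a normal good.

90/101 (normal good)


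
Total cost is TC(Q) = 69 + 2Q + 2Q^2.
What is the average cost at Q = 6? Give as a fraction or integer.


TC(6) = 69 + 2*6 + 2*6^2
TC(6) = 69 + 12 + 72 = 153
AC = TC/Q = 153/6 = 51/2

51/2


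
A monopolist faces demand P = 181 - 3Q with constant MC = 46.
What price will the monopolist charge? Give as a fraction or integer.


MR = 181 - 6Q
Set MR = MC: 181 - 6Q = 46
Q* = 45/2
Substitute into demand:
P* = 181 - 3*45/2 = 227/2

227/2


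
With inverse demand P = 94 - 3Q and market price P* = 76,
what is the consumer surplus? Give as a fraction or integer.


Maximum willingness to pay (at Q=0): P_max = 94
Quantity demanded at P* = 76:
Q* = (94 - 76)/3 = 6
CS = (1/2) * Q* * (P_max - P*)
CS = (1/2) * 6 * (94 - 76)
CS = (1/2) * 6 * 18 = 54

54


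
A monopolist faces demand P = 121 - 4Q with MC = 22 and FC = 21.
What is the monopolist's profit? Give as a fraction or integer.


MR = MC: 121 - 8Q = 22
Q* = 99/8
P* = 121 - 4*99/8 = 143/2
Profit = (P* - MC)*Q* - FC
= (143/2 - 22)*99/8 - 21
= 99/2*99/8 - 21
= 9801/16 - 21 = 9465/16

9465/16


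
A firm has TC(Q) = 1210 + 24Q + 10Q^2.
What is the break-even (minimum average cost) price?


AC(Q) = 1210/Q + 24 + 10Q
To minimize: dAC/dQ = -1210/Q^2 + 10 = 0
Q^2 = 1210/10 = 121
Q* = 11
Min AC = 1210/11 + 24 + 10*11
Min AC = 110 + 24 + 110 = 244

244


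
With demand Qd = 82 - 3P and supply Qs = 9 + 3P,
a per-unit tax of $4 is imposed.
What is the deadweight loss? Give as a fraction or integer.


Pre-tax equilibrium quantity: Q* = 91/2
Post-tax equilibrium quantity: Q_tax = 79/2
Reduction in quantity: Q* - Q_tax = 6
DWL = (1/2) * tax * (Q* - Q_tax)
DWL = (1/2) * 4 * 6 = 12

12


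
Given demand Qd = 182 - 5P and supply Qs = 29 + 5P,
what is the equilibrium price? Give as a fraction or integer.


At equilibrium, Qd = Qs.
182 - 5P = 29 + 5P
182 - 29 = 5P + 5P
153 = 10P
P* = 153/10 = 153/10

153/10


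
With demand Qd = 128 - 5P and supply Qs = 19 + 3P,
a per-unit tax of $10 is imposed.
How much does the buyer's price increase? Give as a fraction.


With a per-unit tax, the buyer's price increase depends on relative slopes.
Supply slope: d = 3, Demand slope: b = 5
Buyer's price increase = d * tax / (b + d)
= 3 * 10 / (5 + 3)
= 30 / 8 = 15/4

15/4


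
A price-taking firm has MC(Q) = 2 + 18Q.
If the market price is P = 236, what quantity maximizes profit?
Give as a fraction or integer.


In perfect competition, profit is maximized where P = MC.
236 = 2 + 18Q
234 = 18Q
Q* = 234/18 = 13

13


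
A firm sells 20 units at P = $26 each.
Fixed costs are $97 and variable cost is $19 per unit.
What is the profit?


Total Revenue = P * Q = 26 * 20 = $520
Total Cost = FC + VC*Q = 97 + 19*20 = $477
Profit = TR - TC = 520 - 477 = $43

$43


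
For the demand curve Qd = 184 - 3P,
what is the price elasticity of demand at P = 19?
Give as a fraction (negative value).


dQ/dP = -3
At P = 19: Q = 184 - 3*19 = 127
E = (dQ/dP)(P/Q) = (-3)(19/127) = -57/127

-57/127


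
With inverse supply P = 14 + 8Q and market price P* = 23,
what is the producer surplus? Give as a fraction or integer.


Minimum supply price (at Q=0): P_min = 14
Quantity supplied at P* = 23:
Q* = (23 - 14)/8 = 9/8
PS = (1/2) * Q* * (P* - P_min)
PS = (1/2) * 9/8 * (23 - 14)
PS = (1/2) * 9/8 * 9 = 81/16

81/16


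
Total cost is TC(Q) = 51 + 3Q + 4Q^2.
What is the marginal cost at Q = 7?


MC = dTC/dQ = 3 + 2*4*Q
At Q = 7:
MC = 3 + 8*7
MC = 3 + 56 = 59

59


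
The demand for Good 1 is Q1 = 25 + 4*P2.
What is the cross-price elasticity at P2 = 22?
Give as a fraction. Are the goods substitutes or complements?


dQ1/dP2 = 4
At P2 = 22: Q1 = 25 + 4*22 = 113
Exy = (dQ1/dP2)(P2/Q1) = 4 * 22 / 113 = 88/113
Since Exy > 0, the goods are substitutes.

88/113 (substitutes)


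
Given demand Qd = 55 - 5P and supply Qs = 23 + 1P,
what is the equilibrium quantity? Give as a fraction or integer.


First find equilibrium price:
55 - 5P = 23 + 1P
P* = 32/6 = 16/3
Then substitute into demand:
Q* = 55 - 5 * 16/3 = 85/3

85/3


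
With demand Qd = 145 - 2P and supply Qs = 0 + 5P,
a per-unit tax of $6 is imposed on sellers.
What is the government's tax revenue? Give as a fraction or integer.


With tax on sellers, new supply: Qs' = 0 + 5(P - 6)
= 5P - 30
New equilibrium quantity:
Q_new = 95
Tax revenue = tax * Q_new = 6 * 95 = 570

570


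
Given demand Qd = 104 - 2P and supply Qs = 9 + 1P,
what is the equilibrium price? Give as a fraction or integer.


At equilibrium, Qd = Qs.
104 - 2P = 9 + 1P
104 - 9 = 2P + 1P
95 = 3P
P* = 95/3 = 95/3

95/3


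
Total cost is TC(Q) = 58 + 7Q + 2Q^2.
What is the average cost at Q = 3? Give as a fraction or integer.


TC(3) = 58 + 7*3 + 2*3^2
TC(3) = 58 + 21 + 18 = 97
AC = TC/Q = 97/3 = 97/3

97/3


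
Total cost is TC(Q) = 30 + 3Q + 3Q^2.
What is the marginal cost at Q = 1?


MC = dTC/dQ = 3 + 2*3*Q
At Q = 1:
MC = 3 + 6*1
MC = 3 + 6 = 9

9


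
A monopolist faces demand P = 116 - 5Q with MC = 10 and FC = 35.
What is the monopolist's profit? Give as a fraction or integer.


MR = MC: 116 - 10Q = 10
Q* = 53/5
P* = 116 - 5*53/5 = 63
Profit = (P* - MC)*Q* - FC
= (63 - 10)*53/5 - 35
= 53*53/5 - 35
= 2809/5 - 35 = 2634/5

2634/5


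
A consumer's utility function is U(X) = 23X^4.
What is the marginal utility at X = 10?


MU = dU/dX = 23*4*X^(4-1)
MU = 92*X^3
At X = 10:
MU = 92 * 10^3
MU = 92 * 1000 = 92000

92000


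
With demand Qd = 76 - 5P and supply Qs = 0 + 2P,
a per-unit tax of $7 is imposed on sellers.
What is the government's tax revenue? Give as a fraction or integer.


With tax on sellers, new supply: Qs' = 0 + 2(P - 7)
= 2P - 14
New equilibrium quantity:
Q_new = 82/7
Tax revenue = tax * Q_new = 7 * 82/7 = 82

82


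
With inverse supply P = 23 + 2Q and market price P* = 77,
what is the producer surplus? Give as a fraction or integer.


Minimum supply price (at Q=0): P_min = 23
Quantity supplied at P* = 77:
Q* = (77 - 23)/2 = 27
PS = (1/2) * Q* * (P* - P_min)
PS = (1/2) * 27 * (77 - 23)
PS = (1/2) * 27 * 54 = 729

729


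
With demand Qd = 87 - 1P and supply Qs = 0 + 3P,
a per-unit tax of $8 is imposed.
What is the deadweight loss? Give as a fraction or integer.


Pre-tax equilibrium quantity: Q* = 261/4
Post-tax equilibrium quantity: Q_tax = 237/4
Reduction in quantity: Q* - Q_tax = 6
DWL = (1/2) * tax * (Q* - Q_tax)
DWL = (1/2) * 8 * 6 = 24

24


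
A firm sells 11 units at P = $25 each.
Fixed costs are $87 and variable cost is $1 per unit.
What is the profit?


Total Revenue = P * Q = 25 * 11 = $275
Total Cost = FC + VC*Q = 87 + 1*11 = $98
Profit = TR - TC = 275 - 98 = $177

$177


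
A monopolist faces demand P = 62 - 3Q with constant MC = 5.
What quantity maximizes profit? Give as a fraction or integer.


TR = P*Q = (62 - 3Q)Q = 62Q - 3Q^2
MR = dTR/dQ = 62 - 6Q
Set MR = MC:
62 - 6Q = 5
57 = 6Q
Q* = 57/6 = 19/2

19/2


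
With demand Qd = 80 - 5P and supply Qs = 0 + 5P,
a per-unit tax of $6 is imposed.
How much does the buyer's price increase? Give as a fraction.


With a per-unit tax, the buyer's price increase depends on relative slopes.
Supply slope: d = 5, Demand slope: b = 5
Buyer's price increase = d * tax / (b + d)
= 5 * 6 / (5 + 5)
= 30 / 10 = 3

3


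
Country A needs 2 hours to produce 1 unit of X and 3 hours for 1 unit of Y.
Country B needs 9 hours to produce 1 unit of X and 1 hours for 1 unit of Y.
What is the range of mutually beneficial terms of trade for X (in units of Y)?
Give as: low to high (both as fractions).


Opportunity cost of X for Country A = hours_X / hours_Y = 2/3 = 2/3 units of Y
Opportunity cost of X for Country B = hours_X / hours_Y = 9/1 = 9 units of Y
Terms of trade must be between the two opportunity costs.
Range: 2/3 to 9

2/3 to 9


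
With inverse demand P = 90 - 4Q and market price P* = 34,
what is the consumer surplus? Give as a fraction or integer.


Maximum willingness to pay (at Q=0): P_max = 90
Quantity demanded at P* = 34:
Q* = (90 - 34)/4 = 14
CS = (1/2) * Q* * (P_max - P*)
CS = (1/2) * 14 * (90 - 34)
CS = (1/2) * 14 * 56 = 392

392


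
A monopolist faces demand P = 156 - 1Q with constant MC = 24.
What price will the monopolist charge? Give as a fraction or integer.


MR = 156 - 2Q
Set MR = MC: 156 - 2Q = 24
Q* = 66
Substitute into demand:
P* = 156 - 1*66 = 90

90


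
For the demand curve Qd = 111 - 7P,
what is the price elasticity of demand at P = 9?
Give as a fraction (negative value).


dQ/dP = -7
At P = 9: Q = 111 - 7*9 = 48
E = (dQ/dP)(P/Q) = (-7)(9/48) = -21/16

-21/16


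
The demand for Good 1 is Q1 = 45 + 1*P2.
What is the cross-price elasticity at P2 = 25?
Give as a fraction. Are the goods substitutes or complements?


dQ1/dP2 = 1
At P2 = 25: Q1 = 45 + 1*25 = 70
Exy = (dQ1/dP2)(P2/Q1) = 1 * 25 / 70 = 5/14
Since Exy > 0, the goods are substitutes.

5/14 (substitutes)


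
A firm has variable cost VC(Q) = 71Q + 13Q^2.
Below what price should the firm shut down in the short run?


AVC(Q) = VC(Q)/Q = 71 + 13Q
AVC is increasing in Q, so minimum AVC is at Q -> 0+.
Min AVC = 71
The firm should shut down if P < 71.

71


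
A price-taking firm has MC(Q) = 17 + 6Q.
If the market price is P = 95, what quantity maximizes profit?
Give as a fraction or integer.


In perfect competition, profit is maximized where P = MC.
95 = 17 + 6Q
78 = 6Q
Q* = 78/6 = 13

13


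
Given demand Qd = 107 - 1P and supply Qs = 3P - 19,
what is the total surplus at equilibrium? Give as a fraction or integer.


Find equilibrium: 107 - 1P = 3P - 19
107 + 19 = 4P
P* = 126/4 = 63/2
Q* = 3*63/2 - 19 = 151/2
Inverse demand: P = 107 - Q/1, so P_max = 107
Inverse supply: P = 19/3 + Q/3, so P_min = 19/3
CS = (1/2) * 151/2 * (107 - 63/2) = 22801/8
PS = (1/2) * 151/2 * (63/2 - 19/3) = 22801/24
TS = CS + PS = 22801/8 + 22801/24 = 22801/6

22801/6


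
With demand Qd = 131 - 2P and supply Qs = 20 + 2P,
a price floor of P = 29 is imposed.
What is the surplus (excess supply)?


At P = 29:
Qd = 131 - 2*29 = 73
Qs = 20 + 2*29 = 78
Surplus = Qs - Qd = 78 - 73 = 5

5


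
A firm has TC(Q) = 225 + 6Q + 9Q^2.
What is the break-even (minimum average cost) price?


AC(Q) = 225/Q + 6 + 9Q
To minimize: dAC/dQ = -225/Q^2 + 9 = 0
Q^2 = 225/9 = 25
Q* = 5
Min AC = 225/5 + 6 + 9*5
Min AC = 45 + 6 + 45 = 96

96


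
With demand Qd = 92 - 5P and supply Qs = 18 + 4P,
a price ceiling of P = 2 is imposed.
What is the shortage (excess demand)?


At P = 2:
Qd = 92 - 5*2 = 82
Qs = 18 + 4*2 = 26
Shortage = Qd - Qs = 82 - 26 = 56

56


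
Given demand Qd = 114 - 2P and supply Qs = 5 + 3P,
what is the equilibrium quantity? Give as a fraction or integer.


First find equilibrium price:
114 - 2P = 5 + 3P
P* = 109/5 = 109/5
Then substitute into demand:
Q* = 114 - 2 * 109/5 = 352/5

352/5


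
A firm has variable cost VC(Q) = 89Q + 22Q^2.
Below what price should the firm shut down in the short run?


AVC(Q) = VC(Q)/Q = 89 + 22Q
AVC is increasing in Q, so minimum AVC is at Q -> 0+.
Min AVC = 89
The firm should shut down if P < 89.

89


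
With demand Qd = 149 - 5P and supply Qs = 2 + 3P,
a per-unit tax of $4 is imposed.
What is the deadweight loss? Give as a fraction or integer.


Pre-tax equilibrium quantity: Q* = 457/8
Post-tax equilibrium quantity: Q_tax = 397/8
Reduction in quantity: Q* - Q_tax = 15/2
DWL = (1/2) * tax * (Q* - Q_tax)
DWL = (1/2) * 4 * 15/2 = 15

15


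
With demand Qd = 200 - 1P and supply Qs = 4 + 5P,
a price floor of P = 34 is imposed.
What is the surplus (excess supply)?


At P = 34:
Qd = 200 - 1*34 = 166
Qs = 4 + 5*34 = 174
Surplus = Qs - Qd = 174 - 166 = 8

8


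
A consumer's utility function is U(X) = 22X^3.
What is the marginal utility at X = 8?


MU = dU/dX = 22*3*X^(3-1)
MU = 66*X^2
At X = 8:
MU = 66 * 8^2
MU = 66 * 64 = 4224

4224


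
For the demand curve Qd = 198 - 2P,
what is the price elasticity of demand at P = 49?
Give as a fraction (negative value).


dQ/dP = -2
At P = 49: Q = 198 - 2*49 = 100
E = (dQ/dP)(P/Q) = (-2)(49/100) = -49/50

-49/50


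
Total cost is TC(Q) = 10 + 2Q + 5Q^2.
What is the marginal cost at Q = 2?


MC = dTC/dQ = 2 + 2*5*Q
At Q = 2:
MC = 2 + 10*2
MC = 2 + 20 = 22

22


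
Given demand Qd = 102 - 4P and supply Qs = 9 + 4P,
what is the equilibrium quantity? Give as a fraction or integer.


First find equilibrium price:
102 - 4P = 9 + 4P
P* = 93/8 = 93/8
Then substitute into demand:
Q* = 102 - 4 * 93/8 = 111/2

111/2


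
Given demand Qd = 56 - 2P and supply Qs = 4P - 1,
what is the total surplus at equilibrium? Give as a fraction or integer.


Find equilibrium: 56 - 2P = 4P - 1
56 + 1 = 6P
P* = 57/6 = 19/2
Q* = 4*19/2 - 1 = 37
Inverse demand: P = 28 - Q/2, so P_max = 28
Inverse supply: P = 1/4 + Q/4, so P_min = 1/4
CS = (1/2) * 37 * (28 - 19/2) = 1369/4
PS = (1/2) * 37 * (19/2 - 1/4) = 1369/8
TS = CS + PS = 1369/4 + 1369/8 = 4107/8

4107/8


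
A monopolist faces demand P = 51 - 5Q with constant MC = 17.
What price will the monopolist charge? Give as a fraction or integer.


MR = 51 - 10Q
Set MR = MC: 51 - 10Q = 17
Q* = 17/5
Substitute into demand:
P* = 51 - 5*17/5 = 34

34


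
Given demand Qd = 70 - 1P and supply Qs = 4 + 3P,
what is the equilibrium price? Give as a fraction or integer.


At equilibrium, Qd = Qs.
70 - 1P = 4 + 3P
70 - 4 = 1P + 3P
66 = 4P
P* = 66/4 = 33/2

33/2


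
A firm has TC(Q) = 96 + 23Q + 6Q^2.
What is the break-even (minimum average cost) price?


AC(Q) = 96/Q + 23 + 6Q
To minimize: dAC/dQ = -96/Q^2 + 6 = 0
Q^2 = 96/6 = 16
Q* = 4
Min AC = 96/4 + 23 + 6*4
Min AC = 24 + 23 + 24 = 71

71


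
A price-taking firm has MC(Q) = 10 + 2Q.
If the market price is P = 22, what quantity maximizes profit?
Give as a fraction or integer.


In perfect competition, profit is maximized where P = MC.
22 = 10 + 2Q
12 = 2Q
Q* = 12/2 = 6

6


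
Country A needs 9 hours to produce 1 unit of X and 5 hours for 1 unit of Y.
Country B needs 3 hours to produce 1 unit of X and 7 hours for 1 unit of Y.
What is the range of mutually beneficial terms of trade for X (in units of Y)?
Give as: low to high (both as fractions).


Opportunity cost of X for Country A = hours_X / hours_Y = 9/5 = 9/5 units of Y
Opportunity cost of X for Country B = hours_X / hours_Y = 3/7 = 3/7 units of Y
Terms of trade must be between the two opportunity costs.
Range: 3/7 to 9/5

3/7 to 9/5


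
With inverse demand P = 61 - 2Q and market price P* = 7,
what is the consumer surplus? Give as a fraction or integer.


Maximum willingness to pay (at Q=0): P_max = 61
Quantity demanded at P* = 7:
Q* = (61 - 7)/2 = 27
CS = (1/2) * Q* * (P_max - P*)
CS = (1/2) * 27 * (61 - 7)
CS = (1/2) * 27 * 54 = 729

729


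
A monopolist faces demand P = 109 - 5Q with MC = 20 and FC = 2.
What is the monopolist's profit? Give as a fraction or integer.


MR = MC: 109 - 10Q = 20
Q* = 89/10
P* = 109 - 5*89/10 = 129/2
Profit = (P* - MC)*Q* - FC
= (129/2 - 20)*89/10 - 2
= 89/2*89/10 - 2
= 7921/20 - 2 = 7881/20

7881/20


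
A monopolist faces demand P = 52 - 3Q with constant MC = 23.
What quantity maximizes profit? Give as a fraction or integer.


TR = P*Q = (52 - 3Q)Q = 52Q - 3Q^2
MR = dTR/dQ = 52 - 6Q
Set MR = MC:
52 - 6Q = 23
29 = 6Q
Q* = 29/6 = 29/6

29/6


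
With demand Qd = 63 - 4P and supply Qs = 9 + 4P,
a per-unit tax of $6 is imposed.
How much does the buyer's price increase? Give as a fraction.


With a per-unit tax, the buyer's price increase depends on relative slopes.
Supply slope: d = 4, Demand slope: b = 4
Buyer's price increase = d * tax / (b + d)
= 4 * 6 / (4 + 4)
= 24 / 8 = 3

3


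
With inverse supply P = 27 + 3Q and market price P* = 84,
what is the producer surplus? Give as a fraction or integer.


Minimum supply price (at Q=0): P_min = 27
Quantity supplied at P* = 84:
Q* = (84 - 27)/3 = 19
PS = (1/2) * Q* * (P* - P_min)
PS = (1/2) * 19 * (84 - 27)
PS = (1/2) * 19 * 57 = 1083/2

1083/2


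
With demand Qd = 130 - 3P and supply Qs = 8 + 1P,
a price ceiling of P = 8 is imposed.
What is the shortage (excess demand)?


At P = 8:
Qd = 130 - 3*8 = 106
Qs = 8 + 1*8 = 16
Shortage = Qd - Qs = 106 - 16 = 90

90


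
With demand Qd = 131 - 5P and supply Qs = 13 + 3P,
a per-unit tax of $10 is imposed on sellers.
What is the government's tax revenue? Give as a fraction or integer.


With tax on sellers, new supply: Qs' = 13 + 3(P - 10)
= 3P - 17
New equilibrium quantity:
Q_new = 77/2
Tax revenue = tax * Q_new = 10 * 77/2 = 385

385


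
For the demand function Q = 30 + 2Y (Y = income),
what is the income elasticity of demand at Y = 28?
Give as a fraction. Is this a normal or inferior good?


dQ/dY = 2
At Y = 28: Q = 30 + 2*28 = 86
Ey = (dQ/dY)(Y/Q) = 2 * 28 / 86 = 28/43
Since Ey > 0, this is a normal good.

28/43 (normal good)


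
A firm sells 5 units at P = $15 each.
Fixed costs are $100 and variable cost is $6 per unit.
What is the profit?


Total Revenue = P * Q = 15 * 5 = $75
Total Cost = FC + VC*Q = 100 + 6*5 = $130
Profit = TR - TC = 75 - 130 = $-55

$-55


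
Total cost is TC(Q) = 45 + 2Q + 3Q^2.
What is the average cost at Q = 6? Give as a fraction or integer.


TC(6) = 45 + 2*6 + 3*6^2
TC(6) = 45 + 12 + 108 = 165
AC = TC/Q = 165/6 = 55/2

55/2


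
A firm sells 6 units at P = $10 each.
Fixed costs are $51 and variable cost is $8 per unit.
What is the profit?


Total Revenue = P * Q = 10 * 6 = $60
Total Cost = FC + VC*Q = 51 + 8*6 = $99
Profit = TR - TC = 60 - 99 = $-39

$-39


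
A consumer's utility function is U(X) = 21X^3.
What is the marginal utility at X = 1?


MU = dU/dX = 21*3*X^(3-1)
MU = 63*X^2
At X = 1:
MU = 63 * 1^2
MU = 63 * 1 = 63

63


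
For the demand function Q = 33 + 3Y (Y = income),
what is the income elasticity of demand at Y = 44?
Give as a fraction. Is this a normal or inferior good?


dQ/dY = 3
At Y = 44: Q = 33 + 3*44 = 165
Ey = (dQ/dY)(Y/Q) = 3 * 44 / 165 = 4/5
Since Ey > 0, this is a normal good.

4/5 (normal good)


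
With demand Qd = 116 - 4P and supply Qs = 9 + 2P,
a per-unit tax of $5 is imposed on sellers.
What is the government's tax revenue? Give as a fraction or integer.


With tax on sellers, new supply: Qs' = 9 + 2(P - 5)
= 2P - 1
New equilibrium quantity:
Q_new = 38
Tax revenue = tax * Q_new = 5 * 38 = 190

190


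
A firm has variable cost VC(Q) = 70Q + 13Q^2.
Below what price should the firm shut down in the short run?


AVC(Q) = VC(Q)/Q = 70 + 13Q
AVC is increasing in Q, so minimum AVC is at Q -> 0+.
Min AVC = 70
The firm should shut down if P < 70.

70


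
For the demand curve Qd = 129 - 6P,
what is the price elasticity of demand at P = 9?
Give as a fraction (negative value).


dQ/dP = -6
At P = 9: Q = 129 - 6*9 = 75
E = (dQ/dP)(P/Q) = (-6)(9/75) = -18/25

-18/25


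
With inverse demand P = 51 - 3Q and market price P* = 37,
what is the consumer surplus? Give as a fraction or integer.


Maximum willingness to pay (at Q=0): P_max = 51
Quantity demanded at P* = 37:
Q* = (51 - 37)/3 = 14/3
CS = (1/2) * Q* * (P_max - P*)
CS = (1/2) * 14/3 * (51 - 37)
CS = (1/2) * 14/3 * 14 = 98/3

98/3


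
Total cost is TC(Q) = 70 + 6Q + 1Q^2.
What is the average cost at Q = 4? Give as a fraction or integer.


TC(4) = 70 + 6*4 + 1*4^2
TC(4) = 70 + 24 + 16 = 110
AC = TC/Q = 110/4 = 55/2

55/2


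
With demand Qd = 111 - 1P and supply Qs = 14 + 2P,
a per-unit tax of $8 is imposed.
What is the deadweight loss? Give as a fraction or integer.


Pre-tax equilibrium quantity: Q* = 236/3
Post-tax equilibrium quantity: Q_tax = 220/3
Reduction in quantity: Q* - Q_tax = 16/3
DWL = (1/2) * tax * (Q* - Q_tax)
DWL = (1/2) * 8 * 16/3 = 64/3

64/3


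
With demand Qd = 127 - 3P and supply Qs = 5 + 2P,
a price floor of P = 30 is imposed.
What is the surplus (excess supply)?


At P = 30:
Qd = 127 - 3*30 = 37
Qs = 5 + 2*30 = 65
Surplus = Qs - Qd = 65 - 37 = 28

28


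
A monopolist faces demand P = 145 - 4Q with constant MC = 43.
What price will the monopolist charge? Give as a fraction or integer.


MR = 145 - 8Q
Set MR = MC: 145 - 8Q = 43
Q* = 51/4
Substitute into demand:
P* = 145 - 4*51/4 = 94

94


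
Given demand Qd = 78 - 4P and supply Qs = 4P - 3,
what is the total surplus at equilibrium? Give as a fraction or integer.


Find equilibrium: 78 - 4P = 4P - 3
78 + 3 = 8P
P* = 81/8 = 81/8
Q* = 4*81/8 - 3 = 75/2
Inverse demand: P = 39/2 - Q/4, so P_max = 39/2
Inverse supply: P = 3/4 + Q/4, so P_min = 3/4
CS = (1/2) * 75/2 * (39/2 - 81/8) = 5625/32
PS = (1/2) * 75/2 * (81/8 - 3/4) = 5625/32
TS = CS + PS = 5625/32 + 5625/32 = 5625/16

5625/16


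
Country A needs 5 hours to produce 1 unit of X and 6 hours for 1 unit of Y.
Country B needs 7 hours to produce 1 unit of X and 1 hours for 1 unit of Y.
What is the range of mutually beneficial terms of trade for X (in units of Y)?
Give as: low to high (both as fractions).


Opportunity cost of X for Country A = hours_X / hours_Y = 5/6 = 5/6 units of Y
Opportunity cost of X for Country B = hours_X / hours_Y = 7/1 = 7 units of Y
Terms of trade must be between the two opportunity costs.
Range: 5/6 to 7

5/6 to 7
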